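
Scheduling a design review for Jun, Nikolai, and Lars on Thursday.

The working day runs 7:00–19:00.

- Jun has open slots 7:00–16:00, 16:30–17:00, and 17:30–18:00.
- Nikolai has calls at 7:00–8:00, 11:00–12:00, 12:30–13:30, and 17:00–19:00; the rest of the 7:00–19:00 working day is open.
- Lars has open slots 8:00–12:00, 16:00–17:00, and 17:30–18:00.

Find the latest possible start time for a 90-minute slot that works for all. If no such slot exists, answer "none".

09:30

Nikolai free within 07:00–19:00: 08:00–11:00, 12:00–12:30, 13:30–17:00.
Jun ∩ Nikolai: 08:00–11:00, 12:00–12:30, 13:30–16:00, 16:30–17:00.
Jun ∩ Nikolai ∩ Lars: 08:00–11:00, 16:30–17:00.
Windows ≥ 90 min: 08:00–11:00.
Latest start in the last window 08:00–11:00 is 11:00 − 90 min = 09:30.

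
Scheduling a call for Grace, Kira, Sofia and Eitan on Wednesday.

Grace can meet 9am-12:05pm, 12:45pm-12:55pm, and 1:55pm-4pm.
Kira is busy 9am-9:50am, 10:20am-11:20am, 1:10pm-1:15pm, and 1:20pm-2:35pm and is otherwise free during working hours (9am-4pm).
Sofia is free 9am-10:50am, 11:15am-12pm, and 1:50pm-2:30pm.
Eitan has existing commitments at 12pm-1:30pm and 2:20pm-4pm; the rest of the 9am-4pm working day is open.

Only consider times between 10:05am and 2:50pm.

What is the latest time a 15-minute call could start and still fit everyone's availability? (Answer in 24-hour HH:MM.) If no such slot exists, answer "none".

11:45

Kira free within 09:00–16:00: 09:50–10:20, 11:20–13:10, 13:15–13:20, 14:35–16:00.
Eitan free within 09:00–16:00: 09:00–12:00, 13:30–14:20.
Grace ∩ Kira: 09:50–10:20, 11:20–12:05, 12:45–12:55, 14:35–16:00.
Grace ∩ Kira ∩ Sofia: 09:50–10:20, 11:20–12:00.
Grace ∩ Kira ∩ Sofia ∩ Eitan: 09:50–10:20, 11:20–12:00.
Restricted to 10:05–14:50: 10:05–10:20, 11:20–12:00.
Windows ≥ 15 min: 10:05–10:20, 11:20–12:00.
Latest start in the last window 11:20–12:00 is 12:00 − 15 min = 11:45.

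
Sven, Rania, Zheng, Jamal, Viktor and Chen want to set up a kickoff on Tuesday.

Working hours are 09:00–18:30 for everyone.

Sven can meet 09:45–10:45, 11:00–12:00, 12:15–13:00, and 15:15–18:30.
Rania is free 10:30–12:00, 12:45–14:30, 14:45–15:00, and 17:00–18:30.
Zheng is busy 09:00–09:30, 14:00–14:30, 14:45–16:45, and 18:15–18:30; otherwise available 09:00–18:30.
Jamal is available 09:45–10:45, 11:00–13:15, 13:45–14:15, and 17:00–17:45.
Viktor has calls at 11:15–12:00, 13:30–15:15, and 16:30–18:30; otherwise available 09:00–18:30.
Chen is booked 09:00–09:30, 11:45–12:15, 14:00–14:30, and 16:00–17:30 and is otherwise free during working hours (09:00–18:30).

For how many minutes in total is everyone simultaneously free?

45 minutes

Zheng free within 09:00–18:30: 09:30–14:00, 14:30–14:45, 16:45–18:15.
Viktor free within 09:00–18:30: 09:00–11:15, 12:00–13:30, 15:15–16:30.
Chen free within 09:00–18:30: 09:30–11:45, 12:15–14:00, 14:30–16:00, 17:30–18:30.
Sven ∩ Rania: 10:30–10:45, 11:00–12:00, 12:45–13:00, 17:00–18:30.
Sven ∩ Rania ∩ Zheng: 10:30–10:45, 11:00–12:00, 12:45–13:00, 17:00–18:15.
Sven ∩ Rania ∩ Zheng ∩ Jamal: 10:30–10:45, 11:00–12:00, 12:45–13:00, 17:00–17:45.
Sven ∩ Rania ∩ Zheng ∩ Jamal ∩ Viktor: 10:30–10:45, 11:00–11:15, 12:45–13:00.
Sven ∩ Rania ∩ Zheng ∩ Jamal ∩ Viktor ∩ Chen: 10:30–10:45, 11:00–11:15, 12:45–13:00.
Total common minutes: 15 + 15 + 15 = 45.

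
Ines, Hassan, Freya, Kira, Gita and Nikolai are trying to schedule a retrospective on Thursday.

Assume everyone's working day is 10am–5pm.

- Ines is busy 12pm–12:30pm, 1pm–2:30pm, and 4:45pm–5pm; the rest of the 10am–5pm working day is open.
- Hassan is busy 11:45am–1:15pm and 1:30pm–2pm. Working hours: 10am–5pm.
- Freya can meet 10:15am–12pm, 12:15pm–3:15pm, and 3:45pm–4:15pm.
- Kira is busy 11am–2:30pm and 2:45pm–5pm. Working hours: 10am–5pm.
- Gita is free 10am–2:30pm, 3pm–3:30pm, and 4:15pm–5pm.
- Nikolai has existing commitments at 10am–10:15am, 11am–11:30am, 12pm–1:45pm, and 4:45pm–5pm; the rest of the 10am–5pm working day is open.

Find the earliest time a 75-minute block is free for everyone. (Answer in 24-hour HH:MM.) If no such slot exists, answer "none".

none

Ines free within 10:00–17:00: 10:00–12:00, 12:30–13:00, 14:30–16:45.
Hassan free within 10:00–17:00: 10:00–11:45, 13:15–13:30, 14:00–17:00.
Kira free within 10:00–17:00: 10:00–11:00, 14:30–14:45.
Nikolai free within 10:00–17:00: 10:15–11:00, 11:30–12:00, 13:45–16:45.
Ines ∩ Hassan: 10:00–11:45, 14:30–16:45.
Ines ∩ Hassan ∩ Freya: 10:15–11:45, 14:30–15:15, 15:45–16:15.
Ines ∩ Hassan ∩ Freya ∩ Kira: 10:15–11:00, 14:30–14:45.
Ines ∩ Hassan ∩ Freya ∩ Kira ∩ Gita: 10:15–11:00.
Ines ∩ Hassan ∩ Freya ∩ Kira ∩ Gita ∩ Nikolai: 10:15–11:00.
Windows ≥ 75 min: (none).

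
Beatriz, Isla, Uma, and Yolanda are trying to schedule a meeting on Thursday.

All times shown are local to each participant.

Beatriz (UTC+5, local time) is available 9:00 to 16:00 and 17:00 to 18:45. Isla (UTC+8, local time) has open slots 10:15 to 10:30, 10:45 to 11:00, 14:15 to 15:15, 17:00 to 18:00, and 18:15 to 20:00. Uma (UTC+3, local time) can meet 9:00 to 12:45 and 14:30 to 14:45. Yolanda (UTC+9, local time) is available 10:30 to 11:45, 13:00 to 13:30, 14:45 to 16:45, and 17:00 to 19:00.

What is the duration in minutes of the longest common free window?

Beatriz → UTC: 04:00–11:00, 12:00–13:45.
Isla → UTC: 02:15–02:30, 02:45–03:00, 06:15–07:15, 09:00–10:00, 10:15–12:00.
Uma → UTC: 06:00–09:45, 11:30–11:45.
Yolanda → UTC: 01:30–02:45, 04:00–04:30, 05:45–07:45, 08:00–10:00.
Beatriz ∩ Isla: 06:15–07:15, 09:00–10:00, 10:15–11:00.
Beatriz ∩ Isla ∩ Uma: 06:15–07:15, 09:00–09:45.
Beatriz ∩ Isla ∩ Uma ∩ Yolanda: 06:15–07:15, 09:00–09:45.
Common window lengths: 60, 45 min; longest is 60.

60 minutes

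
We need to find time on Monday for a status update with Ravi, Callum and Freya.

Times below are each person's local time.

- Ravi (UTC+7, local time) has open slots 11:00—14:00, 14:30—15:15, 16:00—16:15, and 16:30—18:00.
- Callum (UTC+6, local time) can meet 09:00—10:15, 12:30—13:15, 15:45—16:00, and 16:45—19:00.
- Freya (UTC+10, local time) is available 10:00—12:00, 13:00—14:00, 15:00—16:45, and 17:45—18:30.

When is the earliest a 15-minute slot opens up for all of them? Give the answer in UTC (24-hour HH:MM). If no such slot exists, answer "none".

Ravi → UTC: 04:00–07:00, 07:30–08:15, 09:00–09:15, 09:30–11:00.
Callum → UTC: 03:00–04:15, 06:30–07:15, 09:45–10:00, 10:45–13:00.
Freya → UTC: 00:00–02:00, 03:00–04:00, 05:00–06:45, 07:45–08:30.
Ravi ∩ Callum: 04:00–04:15, 06:30–07:00, 09:45–10:00, 10:45–11:00.
Ravi ∩ Callum ∩ Freya: 06:30–06:45.
Windows ≥ 15 min: 06:30–06:45.
Earliest such window starts at 06:30.

06:30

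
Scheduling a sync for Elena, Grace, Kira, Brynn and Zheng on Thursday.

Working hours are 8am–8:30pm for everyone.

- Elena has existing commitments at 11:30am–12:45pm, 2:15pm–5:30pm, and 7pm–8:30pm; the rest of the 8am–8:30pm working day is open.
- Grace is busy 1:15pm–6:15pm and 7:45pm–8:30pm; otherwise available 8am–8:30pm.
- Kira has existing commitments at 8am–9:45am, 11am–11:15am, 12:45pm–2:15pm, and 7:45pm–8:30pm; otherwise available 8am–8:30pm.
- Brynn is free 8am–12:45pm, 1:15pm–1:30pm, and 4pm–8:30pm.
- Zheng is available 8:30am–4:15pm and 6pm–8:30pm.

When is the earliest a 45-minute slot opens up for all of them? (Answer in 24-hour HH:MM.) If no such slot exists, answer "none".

09:45

Elena free within 08:00–20:30: 08:00–11:30, 12:45–14:15, 17:30–19:00.
Grace free within 08:00–20:30: 08:00–13:15, 18:15–19:45.
Kira free within 08:00–20:30: 09:45–11:00, 11:15–12:45, 14:15–19:45.
Elena ∩ Grace: 08:00–11:30, 12:45–13:15, 18:15–19:00.
Elena ∩ Grace ∩ Kira: 09:45–11:00, 11:15–11:30, 18:15–19:00.
Elena ∩ Grace ∩ Kira ∩ Brynn: 09:45–11:00, 11:15–11:30, 18:15–19:00.
Elena ∩ Grace ∩ Kira ∩ Brynn ∩ Zheng: 09:45–11:00, 11:15–11:30, 18:15–19:00.
Windows ≥ 45 min: 09:45–11:00, 18:15–19:00.
Earliest such window starts at 09:45.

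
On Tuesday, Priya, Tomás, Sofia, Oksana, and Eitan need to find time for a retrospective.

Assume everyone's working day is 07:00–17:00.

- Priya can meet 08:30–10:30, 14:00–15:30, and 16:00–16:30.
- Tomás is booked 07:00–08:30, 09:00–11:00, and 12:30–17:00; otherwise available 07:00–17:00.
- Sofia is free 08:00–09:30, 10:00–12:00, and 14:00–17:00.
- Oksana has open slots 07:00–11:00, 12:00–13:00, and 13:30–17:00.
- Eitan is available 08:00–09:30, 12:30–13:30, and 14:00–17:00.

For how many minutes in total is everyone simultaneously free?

30 minutes

Tomás free within 07:00–17:00: 08:30–09:00, 11:00–12:30.
Priya ∩ Tomás: 08:30–09:00.
Priya ∩ Tomás ∩ Sofia: 08:30–09:00.
Priya ∩ Tomás ∩ Sofia ∩ Oksana: 08:30–09:00.
Priya ∩ Tomás ∩ Sofia ∩ Oksana ∩ Eitan: 08:30–09:00.
Total common minutes: 30.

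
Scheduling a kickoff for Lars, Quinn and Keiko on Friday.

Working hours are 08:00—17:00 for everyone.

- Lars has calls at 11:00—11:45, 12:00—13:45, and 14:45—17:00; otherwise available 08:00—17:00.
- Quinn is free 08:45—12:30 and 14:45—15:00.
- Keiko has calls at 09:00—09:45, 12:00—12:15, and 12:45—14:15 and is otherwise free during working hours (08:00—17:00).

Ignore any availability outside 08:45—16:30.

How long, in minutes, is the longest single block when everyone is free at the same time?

75 minutes

Lars free within 08:00–17:00: 08:00–11:00, 11:45–12:00, 13:45–14:45.
Keiko free within 08:00–17:00: 08:00–09:00, 09:45–12:00, 12:15–12:45, 14:15–17:00.
Lars ∩ Quinn: 08:45–11:00, 11:45–12:00.
Lars ∩ Quinn ∩ Keiko: 08:45–09:00, 09:45–11:00, 11:45–12:00.
Restricted to 08:45–16:30: 08:45–09:00, 09:45–11:00, 11:45–12:00.
Common window lengths: 15, 75, 15 min; longest is 75.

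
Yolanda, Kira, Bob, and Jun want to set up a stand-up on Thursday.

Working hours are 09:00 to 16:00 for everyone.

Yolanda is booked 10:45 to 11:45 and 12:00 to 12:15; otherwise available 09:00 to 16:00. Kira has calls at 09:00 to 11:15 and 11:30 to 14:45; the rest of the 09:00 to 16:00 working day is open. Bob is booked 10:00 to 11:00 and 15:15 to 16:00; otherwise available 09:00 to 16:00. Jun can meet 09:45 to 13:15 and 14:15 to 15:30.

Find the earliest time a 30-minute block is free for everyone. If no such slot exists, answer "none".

Yolanda free within 09:00–16:00: 09:00–10:45, 11:45–12:00, 12:15–16:00.
Kira free within 09:00–16:00: 11:15–11:30, 14:45–16:00.
Bob free within 09:00–16:00: 09:00–10:00, 11:00–15:15.
Yolanda ∩ Kira: 14:45–16:00.
Yolanda ∩ Kira ∩ Bob: 14:45–15:15.
Yolanda ∩ Kira ∩ Bob ∩ Jun: 14:45–15:15.
Windows ≥ 30 min: 14:45–15:15.
Earliest such window starts at 14:45.

14:45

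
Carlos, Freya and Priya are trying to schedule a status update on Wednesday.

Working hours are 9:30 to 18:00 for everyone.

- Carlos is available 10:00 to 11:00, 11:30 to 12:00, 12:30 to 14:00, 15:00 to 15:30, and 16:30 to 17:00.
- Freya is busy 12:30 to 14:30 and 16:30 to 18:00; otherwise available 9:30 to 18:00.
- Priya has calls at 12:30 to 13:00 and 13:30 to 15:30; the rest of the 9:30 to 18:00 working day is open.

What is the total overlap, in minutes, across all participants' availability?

90 minutes

Freya free within 09:30–18:00: 09:30–12:30, 14:30–16:30.
Priya free within 09:30–18:00: 09:30–12:30, 13:00–13:30, 15:30–18:00.
Carlos ∩ Freya: 10:00–11:00, 11:30–12:00, 15:00–15:30.
Carlos ∩ Freya ∩ Priya: 10:00–11:00, 11:30–12:00.
Total common minutes: 60 + 30 = 90.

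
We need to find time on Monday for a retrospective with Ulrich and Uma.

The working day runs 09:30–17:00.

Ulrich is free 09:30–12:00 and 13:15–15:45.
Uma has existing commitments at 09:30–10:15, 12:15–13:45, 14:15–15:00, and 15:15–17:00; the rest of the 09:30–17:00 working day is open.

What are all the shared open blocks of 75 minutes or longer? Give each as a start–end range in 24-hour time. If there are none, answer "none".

Uma free within 09:30–17:00: 10:15–12:15, 13:45–14:15, 15:00–15:15.
Ulrich ∩ Uma: 10:15–12:00, 13:45–14:15, 15:00–15:15.
Windows ≥ 75 min: 10:15–12:00.

10:15–12:00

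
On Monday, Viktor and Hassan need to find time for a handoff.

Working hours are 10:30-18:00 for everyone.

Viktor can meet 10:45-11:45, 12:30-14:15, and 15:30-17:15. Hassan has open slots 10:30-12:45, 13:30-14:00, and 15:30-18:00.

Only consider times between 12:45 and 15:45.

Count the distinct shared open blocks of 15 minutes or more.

Viktor ∩ Hassan: 10:45–11:45, 12:30–12:45, 13:30–14:00, 15:30–17:15.
Restricted to 12:45–15:45: 13:30–14:00, 15:30–15:45.
Windows ≥ 15 min: 13:30–14:00, 15:30–15:45.
That's 2 windows.

2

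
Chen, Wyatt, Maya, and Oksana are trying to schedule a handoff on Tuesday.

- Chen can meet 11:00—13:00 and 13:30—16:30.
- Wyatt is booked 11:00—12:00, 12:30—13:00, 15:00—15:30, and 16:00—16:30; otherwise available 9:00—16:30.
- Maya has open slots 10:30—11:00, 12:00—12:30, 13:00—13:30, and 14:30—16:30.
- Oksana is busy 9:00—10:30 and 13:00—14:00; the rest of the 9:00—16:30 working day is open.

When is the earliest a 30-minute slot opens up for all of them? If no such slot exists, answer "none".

12:00

Wyatt free within 09:00–16:30: 09:00–11:00, 12:00–12:30, 13:00–15:00, 15:30–16:00.
Oksana free within 09:00–16:30: 10:30–13:00, 14:00–16:30.
Chen ∩ Wyatt: 12:00–12:30, 13:30–15:00, 15:30–16:00.
Chen ∩ Wyatt ∩ Maya: 12:00–12:30, 14:30–15:00, 15:30–16:00.
Chen ∩ Wyatt ∩ Maya ∩ Oksana: 12:00–12:30, 14:30–15:00, 15:30–16:00.
Windows ≥ 30 min: 12:00–12:30, 14:30–15:00, 15:30–16:00.
Earliest such window starts at 12:00.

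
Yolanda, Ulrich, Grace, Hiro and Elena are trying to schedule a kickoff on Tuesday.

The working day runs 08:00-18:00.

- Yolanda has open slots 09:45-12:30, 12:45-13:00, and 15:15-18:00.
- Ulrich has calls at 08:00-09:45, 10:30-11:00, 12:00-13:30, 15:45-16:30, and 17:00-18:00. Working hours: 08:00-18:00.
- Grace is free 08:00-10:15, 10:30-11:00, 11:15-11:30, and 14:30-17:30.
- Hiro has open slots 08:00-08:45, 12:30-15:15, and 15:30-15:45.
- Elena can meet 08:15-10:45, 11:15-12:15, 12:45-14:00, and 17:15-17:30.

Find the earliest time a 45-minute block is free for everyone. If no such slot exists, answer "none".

Ulrich free within 08:00–18:00: 09:45–10:30, 11:00–12:00, 13:30–15:45, 16:30–17:00.
Yolanda ∩ Ulrich: 09:45–10:30, 11:00–12:00, 15:15–15:45, 16:30–17:00.
Yolanda ∩ Ulrich ∩ Grace: 09:45–10:15, 11:15–11:30, 15:15–15:45, 16:30–17:00.
Yolanda ∩ Ulrich ∩ Grace ∩ Hiro: 15:30–15:45.
Yolanda ∩ Ulrich ∩ Grace ∩ Hiro ∩ Elena: (none).
Windows ≥ 45 min: (none).

none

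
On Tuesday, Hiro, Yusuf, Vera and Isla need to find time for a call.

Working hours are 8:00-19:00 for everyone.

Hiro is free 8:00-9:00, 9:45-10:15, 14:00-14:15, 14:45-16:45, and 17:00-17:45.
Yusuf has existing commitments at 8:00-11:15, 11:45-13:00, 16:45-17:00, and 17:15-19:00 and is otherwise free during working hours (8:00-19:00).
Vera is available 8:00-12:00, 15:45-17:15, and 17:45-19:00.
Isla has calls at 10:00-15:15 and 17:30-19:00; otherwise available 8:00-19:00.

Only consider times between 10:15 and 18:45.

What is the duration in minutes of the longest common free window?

60 minutes

Yusuf free within 08:00–19:00: 11:15–11:45, 13:00–16:45, 17:00–17:15.
Isla free within 08:00–19:00: 08:00–10:00, 15:15–17:30.
Hiro ∩ Yusuf: 14:00–14:15, 14:45–16:45, 17:00–17:15.
Hiro ∩ Yusuf ∩ Vera: 15:45–16:45, 17:00–17:15.
Hiro ∩ Yusuf ∩ Vera ∩ Isla: 15:45–16:45, 17:00–17:15.
Restricted to 10:15–18:45: 15:45–16:45, 17:00–17:15.
Common window lengths: 60, 15 min; longest is 60.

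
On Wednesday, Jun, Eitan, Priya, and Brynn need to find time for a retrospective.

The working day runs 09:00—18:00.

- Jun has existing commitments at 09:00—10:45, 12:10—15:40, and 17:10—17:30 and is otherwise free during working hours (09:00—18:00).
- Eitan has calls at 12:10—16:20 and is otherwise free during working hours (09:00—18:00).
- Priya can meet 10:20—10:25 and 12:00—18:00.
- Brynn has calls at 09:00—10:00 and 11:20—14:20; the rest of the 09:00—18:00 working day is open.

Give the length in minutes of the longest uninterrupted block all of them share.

50 minutes

Jun free within 09:00–18:00: 10:45–12:10, 15:40–17:10, 17:30–18:00.
Eitan free within 09:00–18:00: 09:00–12:10, 16:20–18:00.
Brynn free within 09:00–18:00: 10:00–11:20, 14:20–18:00.
Jun ∩ Eitan: 10:45–12:10, 16:20–17:10, 17:30–18:00.
Jun ∩ Eitan ∩ Priya: 12:00–12:10, 16:20–17:10, 17:30–18:00.
Jun ∩ Eitan ∩ Priya ∩ Brynn: 16:20–17:10, 17:30–18:00.
Common window lengths: 50, 30 min; longest is 50.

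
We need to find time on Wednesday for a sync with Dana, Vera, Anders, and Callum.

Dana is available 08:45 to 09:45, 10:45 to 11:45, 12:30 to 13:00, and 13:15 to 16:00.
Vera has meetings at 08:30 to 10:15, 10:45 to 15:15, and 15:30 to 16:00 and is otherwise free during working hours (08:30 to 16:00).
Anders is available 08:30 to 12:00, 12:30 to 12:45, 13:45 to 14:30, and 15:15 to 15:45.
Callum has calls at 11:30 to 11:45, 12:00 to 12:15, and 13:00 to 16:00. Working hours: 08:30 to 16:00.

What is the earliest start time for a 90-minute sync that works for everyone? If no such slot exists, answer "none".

Vera free within 08:30–16:00: 10:15–10:45, 15:15–15:30.
Callum free within 08:30–16:00: 08:30–11:30, 11:45–12:00, 12:15–13:00.
Dana ∩ Vera: 15:15–15:30.
Dana ∩ Vera ∩ Anders: 15:15–15:30.
Dana ∩ Vera ∩ Anders ∩ Callum: (none).
Windows ≥ 90 min: (none).

none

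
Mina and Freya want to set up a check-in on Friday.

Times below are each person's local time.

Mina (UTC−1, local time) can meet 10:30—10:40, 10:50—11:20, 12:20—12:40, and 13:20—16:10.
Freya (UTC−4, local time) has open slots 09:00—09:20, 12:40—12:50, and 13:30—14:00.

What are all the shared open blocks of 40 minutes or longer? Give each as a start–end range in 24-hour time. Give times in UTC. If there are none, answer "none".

Mina → UTC: 11:30–11:40, 11:50–12:20, 13:20–13:40, 14:20–17:10.
Freya → UTC: 13:00–13:20, 16:40–16:50, 17:30–18:00.
Mina ∩ Freya: 16:40–16:50.
Windows ≥ 40 min: (none).

none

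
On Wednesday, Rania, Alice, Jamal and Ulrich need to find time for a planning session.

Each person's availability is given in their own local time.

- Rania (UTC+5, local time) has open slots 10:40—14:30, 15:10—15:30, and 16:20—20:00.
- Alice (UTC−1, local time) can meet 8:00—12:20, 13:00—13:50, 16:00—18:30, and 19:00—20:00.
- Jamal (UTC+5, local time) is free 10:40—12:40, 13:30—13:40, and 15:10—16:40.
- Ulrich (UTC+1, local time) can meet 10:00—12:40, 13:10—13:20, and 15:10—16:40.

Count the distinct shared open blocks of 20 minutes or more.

Rania → UTC: 05:40–09:30, 10:10–10:30, 11:20–15:00.
Alice → UTC: 09:00–13:20, 14:00–14:50, 17:00–19:30, 20:00–21:00.
Jamal → UTC: 05:40–07:40, 08:30–08:40, 10:10–11:40.
Ulrich → UTC: 09:00–11:40, 12:10–12:20, 14:10–15:40.
Rania ∩ Alice: 09:00–09:30, 10:10–10:30, 11:20–13:20, 14:00–14:50.
Rania ∩ Alice ∩ Jamal: 10:10–10:30, 11:20–11:40.
Rania ∩ Alice ∩ Jamal ∩ Ulrich: 10:10–10:30, 11:20–11:40.
Windows ≥ 20 min: 10:10–10:30, 11:20–11:40.
That's 2 windows.

2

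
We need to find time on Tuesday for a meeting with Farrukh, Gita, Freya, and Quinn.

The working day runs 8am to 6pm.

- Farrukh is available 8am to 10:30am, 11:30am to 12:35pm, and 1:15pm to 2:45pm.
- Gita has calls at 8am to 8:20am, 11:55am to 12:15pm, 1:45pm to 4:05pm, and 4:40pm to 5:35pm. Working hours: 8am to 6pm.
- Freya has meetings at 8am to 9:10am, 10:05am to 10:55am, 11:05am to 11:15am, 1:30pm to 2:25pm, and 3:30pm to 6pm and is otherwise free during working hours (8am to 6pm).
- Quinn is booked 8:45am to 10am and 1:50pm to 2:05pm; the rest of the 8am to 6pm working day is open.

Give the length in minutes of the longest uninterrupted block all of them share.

25 minutes

Gita free within 08:00–18:00: 08:20–11:55, 12:15–13:45, 16:05–16:40, 17:35–18:00.
Freya free within 08:00–18:00: 09:10–10:05, 10:55–11:05, 11:15–13:30, 14:25–15:30.
Quinn free within 08:00–18:00: 08:00–08:45, 10:00–13:50, 14:05–18:00.
Farrukh ∩ Gita: 08:20–10:30, 11:30–11:55, 12:15–12:35, 13:15–13:45.
Farrukh ∩ Gita ∩ Freya: 09:10–10:05, 11:30–11:55, 12:15–12:35, 13:15–13:30.
Farrukh ∩ Gita ∩ Freya ∩ Quinn: 10:00–10:05, 11:30–11:55, 12:15–12:35, 13:15–13:30.
Common window lengths: 5, 25, 20, 15 min; longest is 25.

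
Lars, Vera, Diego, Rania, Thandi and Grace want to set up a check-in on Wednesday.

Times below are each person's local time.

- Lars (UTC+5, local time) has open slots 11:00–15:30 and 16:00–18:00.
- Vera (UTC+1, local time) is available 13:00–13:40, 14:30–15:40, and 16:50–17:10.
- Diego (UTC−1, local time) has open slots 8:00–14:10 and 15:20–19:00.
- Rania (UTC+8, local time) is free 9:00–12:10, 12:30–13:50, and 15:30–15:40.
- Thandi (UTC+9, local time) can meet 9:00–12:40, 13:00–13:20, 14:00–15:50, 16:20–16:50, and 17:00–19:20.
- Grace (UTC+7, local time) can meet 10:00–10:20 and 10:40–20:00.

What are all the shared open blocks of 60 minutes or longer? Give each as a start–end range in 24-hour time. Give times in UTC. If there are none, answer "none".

none

Lars → UTC: 06:00–10:30, 11:00–13:00.
Vera → UTC: 12:00–12:40, 13:30–14:40, 15:50–16:10.
Diego → UTC: 09:00–15:10, 16:20–20:00.
Rania → UTC: 01:00–04:10, 04:30–05:50, 07:30–07:40.
Thandi → UTC: 00:00–03:40, 04:00–04:20, 05:00–06:50, 07:20–07:50, 08:00–10:20.
Grace → UTC: 03:00–03:20, 03:40–13:00.
Lars ∩ Vera: 12:00–12:40.
Lars ∩ Vera ∩ Diego: 12:00–12:40.
Lars ∩ Vera ∩ Diego ∩ Rania: (none).
Lars ∩ Vera ∩ Diego ∩ Rania ∩ Thandi: (none).
Lars ∩ Vera ∩ Diego ∩ Rania ∩ Thandi ∩ Grace: (none).
Windows ≥ 60 min: (none).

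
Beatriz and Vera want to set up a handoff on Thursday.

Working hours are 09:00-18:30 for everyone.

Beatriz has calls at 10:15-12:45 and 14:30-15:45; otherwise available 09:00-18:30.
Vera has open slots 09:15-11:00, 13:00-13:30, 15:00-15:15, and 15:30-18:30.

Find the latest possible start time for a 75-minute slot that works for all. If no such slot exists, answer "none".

17:15

Beatriz free within 09:00–18:30: 09:00–10:15, 12:45–14:30, 15:45–18:30.
Beatriz ∩ Vera: 09:15–10:15, 13:00–13:30, 15:45–18:30.
Windows ≥ 75 min: 15:45–18:30.
Latest start in the last window 15:45–18:30 is 18:30 − 75 min = 17:15.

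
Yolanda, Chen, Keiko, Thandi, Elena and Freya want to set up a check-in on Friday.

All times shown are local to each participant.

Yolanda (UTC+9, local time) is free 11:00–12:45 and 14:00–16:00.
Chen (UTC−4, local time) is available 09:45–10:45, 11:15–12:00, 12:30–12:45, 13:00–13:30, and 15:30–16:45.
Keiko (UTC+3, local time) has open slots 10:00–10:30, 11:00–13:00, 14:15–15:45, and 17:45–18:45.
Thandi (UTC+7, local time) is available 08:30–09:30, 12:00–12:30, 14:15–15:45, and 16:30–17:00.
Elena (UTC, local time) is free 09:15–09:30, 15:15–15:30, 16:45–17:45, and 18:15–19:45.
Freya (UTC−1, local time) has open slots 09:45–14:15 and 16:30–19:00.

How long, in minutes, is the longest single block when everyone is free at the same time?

0 minutes

Yolanda → UTC: 02:00–03:45, 05:00–07:00.
Chen → UTC: 13:45–14:45, 15:15–16:00, 16:30–16:45, 17:00–17:30, 19:30–20:45.
Keiko → UTC: 07:00–07:30, 08:00–10:00, 11:15–12:45, 14:45–15:45.
Thandi → UTC: 01:30–02:30, 05:00–05:30, 07:15–08:45, 09:30–10:00.
Elena → UTC: 09:15–09:30, 15:15–15:30, 16:45–17:45, 18:15–19:45.
Freya → UTC: 10:45–15:15, 17:30–20:00.
Yolanda ∩ Chen: (none).
Yolanda ∩ Chen ∩ Keiko: (none).
Yolanda ∩ Chen ∩ Keiko ∩ Thandi: (none).
Yolanda ∩ Chen ∩ Keiko ∩ Thandi ∩ Elena: (none).
Yolanda ∩ Chen ∩ Keiko ∩ Thandi ∩ Elena ∩ Freya: (none).
No common window.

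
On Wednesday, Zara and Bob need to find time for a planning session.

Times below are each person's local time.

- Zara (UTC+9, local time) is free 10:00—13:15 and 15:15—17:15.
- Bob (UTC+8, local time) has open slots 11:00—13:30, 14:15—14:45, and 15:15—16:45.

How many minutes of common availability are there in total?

Zara → UTC: 01:00–04:15, 06:15–08:15.
Bob → UTC: 03:00–05:30, 06:15–06:45, 07:15–08:45.
Zara ∩ Bob: 03:00–04:15, 06:15–06:45, 07:15–08:15.
Total common minutes: 75 + 30 + 60 = 165.

165 minutes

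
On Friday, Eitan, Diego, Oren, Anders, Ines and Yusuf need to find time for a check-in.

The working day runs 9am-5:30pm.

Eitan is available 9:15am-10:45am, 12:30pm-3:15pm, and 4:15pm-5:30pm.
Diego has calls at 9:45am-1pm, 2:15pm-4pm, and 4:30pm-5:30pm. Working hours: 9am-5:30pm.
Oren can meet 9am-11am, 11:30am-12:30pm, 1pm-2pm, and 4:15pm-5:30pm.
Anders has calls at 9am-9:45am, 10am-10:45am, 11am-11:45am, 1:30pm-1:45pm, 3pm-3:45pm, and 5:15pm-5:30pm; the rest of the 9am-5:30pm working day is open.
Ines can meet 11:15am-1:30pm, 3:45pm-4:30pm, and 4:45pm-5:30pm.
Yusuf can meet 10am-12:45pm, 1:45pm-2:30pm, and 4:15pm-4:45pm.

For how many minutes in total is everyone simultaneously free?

15 minutes

Diego free within 09:00–17:30: 09:00–09:45, 13:00–14:15, 16:00–16:30.
Anders free within 09:00–17:30: 09:45–10:00, 10:45–11:00, 11:45–13:30, 13:45–15:00, 15:45–17:15.
Eitan ∩ Diego: 09:15–09:45, 13:00–14:15, 16:15–16:30.
Eitan ∩ Diego ∩ Oren: 09:15–09:45, 13:00–14:00, 16:15–16:30.
Eitan ∩ Diego ∩ Oren ∩ Anders: 13:00–13:30, 13:45–14:00, 16:15–16:30.
Eitan ∩ Diego ∩ Oren ∩ Anders ∩ Ines: 13:00–13:30, 16:15–16:30.
Eitan ∩ Diego ∩ Oren ∩ Anders ∩ Ines ∩ Yusuf: 16:15–16:30.
Total common minutes: 15.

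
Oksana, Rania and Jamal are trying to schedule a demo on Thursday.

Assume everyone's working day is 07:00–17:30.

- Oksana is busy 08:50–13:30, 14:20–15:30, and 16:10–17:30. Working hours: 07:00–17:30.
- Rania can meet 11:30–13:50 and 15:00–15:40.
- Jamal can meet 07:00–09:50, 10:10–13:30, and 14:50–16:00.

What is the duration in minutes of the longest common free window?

10 minutes

Oksana free within 07:00–17:30: 07:00–08:50, 13:30–14:20, 15:30–16:10.
Oksana ∩ Rania: 13:30–13:50, 15:30–15:40.
Oksana ∩ Rania ∩ Jamal: 15:30–15:40.
Single common window of 10 minutes.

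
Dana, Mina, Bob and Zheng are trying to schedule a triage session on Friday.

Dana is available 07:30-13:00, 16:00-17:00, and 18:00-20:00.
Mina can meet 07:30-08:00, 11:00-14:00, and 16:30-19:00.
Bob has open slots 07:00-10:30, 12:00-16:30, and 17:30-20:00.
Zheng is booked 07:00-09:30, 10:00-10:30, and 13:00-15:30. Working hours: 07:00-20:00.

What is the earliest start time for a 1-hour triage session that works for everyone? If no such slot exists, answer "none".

Zheng free within 07:00–20:00: 09:30–10:00, 10:30–13:00, 15:30–20:00.
Dana ∩ Mina: 07:30–08:00, 11:00–13:00, 16:30–17:00, 18:00–19:00.
Dana ∩ Mina ∩ Bob: 07:30–08:00, 12:00–13:00, 18:00–19:00.
Dana ∩ Mina ∩ Bob ∩ Zheng: 12:00–13:00, 18:00–19:00.
Windows ≥ 60 min: 12:00–13:00, 18:00–19:00.
Earliest such window starts at 12:00.

12:00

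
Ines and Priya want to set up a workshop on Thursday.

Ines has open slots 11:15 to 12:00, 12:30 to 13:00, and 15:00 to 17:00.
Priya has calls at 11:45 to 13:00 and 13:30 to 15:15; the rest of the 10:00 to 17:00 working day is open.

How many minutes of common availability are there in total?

135 minutes

Priya free within 10:00–17:00: 10:00–11:45, 13:00–13:30, 15:15–17:00.
Ines ∩ Priya: 11:15–11:45, 15:15–17:00.
Total common minutes: 30 + 105 = 135.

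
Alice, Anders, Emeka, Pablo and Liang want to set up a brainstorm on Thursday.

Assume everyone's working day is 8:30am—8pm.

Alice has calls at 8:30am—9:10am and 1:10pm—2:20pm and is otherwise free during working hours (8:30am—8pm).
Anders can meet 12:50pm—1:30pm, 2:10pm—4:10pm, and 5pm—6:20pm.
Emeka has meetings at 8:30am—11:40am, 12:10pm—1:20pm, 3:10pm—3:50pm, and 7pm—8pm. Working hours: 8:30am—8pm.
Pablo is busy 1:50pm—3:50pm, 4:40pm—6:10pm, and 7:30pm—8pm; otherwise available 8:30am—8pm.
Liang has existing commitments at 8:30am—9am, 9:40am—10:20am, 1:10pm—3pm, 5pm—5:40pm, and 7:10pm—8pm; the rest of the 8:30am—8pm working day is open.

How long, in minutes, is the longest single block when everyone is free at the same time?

20 minutes

Alice free within 08:30–20:00: 09:10–13:10, 14:20–20:00.
Emeka free within 08:30–20:00: 11:40–12:10, 13:20–15:10, 15:50–19:00.
Pablo free within 08:30–20:00: 08:30–13:50, 15:50–16:40, 18:10–19:30.
Liang free within 08:30–20:00: 09:00–09:40, 10:20–13:10, 15:00–17:00, 17:40–19:10.
Alice ∩ Anders: 12:50–13:10, 14:20–16:10, 17:00–18:20.
Alice ∩ Anders ∩ Emeka: 14:20–15:10, 15:50–16:10, 17:00–18:20.
Alice ∩ Anders ∩ Emeka ∩ Pablo: 15:50–16:10, 18:10–18:20.
Alice ∩ Anders ∩ Emeka ∩ Pablo ∩ Liang: 15:50–16:10, 18:10–18:20.
Common window lengths: 20, 10 min; longest is 20.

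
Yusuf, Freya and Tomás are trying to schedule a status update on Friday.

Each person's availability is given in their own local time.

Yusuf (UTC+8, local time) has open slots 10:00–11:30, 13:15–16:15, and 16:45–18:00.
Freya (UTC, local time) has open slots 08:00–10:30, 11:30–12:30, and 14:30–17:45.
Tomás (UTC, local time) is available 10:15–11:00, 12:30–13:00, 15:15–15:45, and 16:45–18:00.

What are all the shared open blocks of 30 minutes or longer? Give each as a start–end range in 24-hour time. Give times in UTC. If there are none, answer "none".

none

Yusuf → UTC: 02:00–03:30, 05:15–08:15, 08:45–10:00.
Freya → UTC: 08:00–10:30, 11:30–12:30, 14:30–17:45.
Tomás → UTC: 10:15–11:00, 12:30–13:00, 15:15–15:45, 16:45–18:00.
Yusuf ∩ Freya: 08:00–08:15, 08:45–10:00.
Yusuf ∩ Freya ∩ Tomás: (none).
Windows ≥ 30 min: (none).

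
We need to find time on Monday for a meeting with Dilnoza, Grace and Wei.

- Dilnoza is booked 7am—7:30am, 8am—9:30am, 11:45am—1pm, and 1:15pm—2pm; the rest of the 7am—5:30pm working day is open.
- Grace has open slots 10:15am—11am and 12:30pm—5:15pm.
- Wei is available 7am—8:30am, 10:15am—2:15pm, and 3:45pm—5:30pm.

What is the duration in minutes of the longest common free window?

Dilnoza free within 07:00–17:30: 07:30–08:00, 09:30–11:45, 13:00–13:15, 14:00–17:30.
Dilnoza ∩ Grace: 10:15–11:00, 13:00–13:15, 14:00–17:15.
Dilnoza ∩ Grace ∩ Wei: 10:15–11:00, 13:00–13:15, 14:00–14:15, 15:45–17:15.
Common window lengths: 45, 15, 15, 90 min; longest is 90.

90 minutes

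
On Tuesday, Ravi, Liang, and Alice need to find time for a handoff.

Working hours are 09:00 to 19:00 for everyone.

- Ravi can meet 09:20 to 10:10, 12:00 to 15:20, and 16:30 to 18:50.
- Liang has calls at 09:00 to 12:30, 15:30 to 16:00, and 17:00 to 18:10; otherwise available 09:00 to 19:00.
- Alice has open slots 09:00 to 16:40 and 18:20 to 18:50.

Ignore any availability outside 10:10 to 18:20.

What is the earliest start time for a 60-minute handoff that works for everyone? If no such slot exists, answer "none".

Liang free within 09:00–19:00: 12:30–15:30, 16:00–17:00, 18:10–19:00.
Ravi ∩ Liang: 12:30–15:20, 16:30–17:00, 18:10–18:50.
Ravi ∩ Liang ∩ Alice: 12:30–15:20, 16:30–16:40, 18:20–18:50.
Restricted to 10:10–18:20: 12:30–15:20, 16:30–16:40.
Windows ≥ 60 min: 12:30–15:20.
Earliest such window starts at 12:30.

12:30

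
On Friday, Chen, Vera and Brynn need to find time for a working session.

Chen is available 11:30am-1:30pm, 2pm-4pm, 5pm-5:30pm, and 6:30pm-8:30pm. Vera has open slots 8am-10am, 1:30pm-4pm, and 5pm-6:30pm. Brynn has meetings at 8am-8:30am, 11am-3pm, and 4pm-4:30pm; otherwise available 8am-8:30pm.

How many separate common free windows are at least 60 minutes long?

Brynn free within 08:00–20:30: 08:30–11:00, 15:00–16:00, 16:30–20:30.
Chen ∩ Vera: 14:00–16:00, 17:00–17:30.
Chen ∩ Vera ∩ Brynn: 15:00–16:00, 17:00–17:30.
Windows ≥ 60 min: 15:00–16:00.
That's 1 window.

1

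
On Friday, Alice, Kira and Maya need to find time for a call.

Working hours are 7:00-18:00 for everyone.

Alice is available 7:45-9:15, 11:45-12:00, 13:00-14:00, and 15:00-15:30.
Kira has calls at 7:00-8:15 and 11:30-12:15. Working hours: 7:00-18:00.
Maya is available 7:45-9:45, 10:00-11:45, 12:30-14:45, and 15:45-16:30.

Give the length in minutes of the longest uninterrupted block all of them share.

60 minutes

Kira free within 07:00–18:00: 08:15–11:30, 12:15–18:00.
Alice ∩ Kira: 08:15–09:15, 13:00–14:00, 15:00–15:30.
Alice ∩ Kira ∩ Maya: 08:15–09:15, 13:00–14:00.
Common window lengths: 60, 60 min; longest is 60.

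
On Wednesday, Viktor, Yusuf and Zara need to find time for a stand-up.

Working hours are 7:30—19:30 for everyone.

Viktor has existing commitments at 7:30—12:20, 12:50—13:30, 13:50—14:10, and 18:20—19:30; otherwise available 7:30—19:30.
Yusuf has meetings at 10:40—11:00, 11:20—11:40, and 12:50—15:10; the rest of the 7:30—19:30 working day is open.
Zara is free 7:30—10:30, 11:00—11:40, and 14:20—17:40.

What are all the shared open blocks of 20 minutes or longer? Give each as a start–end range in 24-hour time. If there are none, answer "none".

15:10–17:40

Viktor free within 07:30–19:30: 12:20–12:50, 13:30–13:50, 14:10–18:20.
Yusuf free within 07:30–19:30: 07:30–10:40, 11:00–11:20, 11:40–12:50, 15:10–19:30.
Viktor ∩ Yusuf: 12:20–12:50, 15:10–18:20.
Viktor ∩ Yusuf ∩ Zara: 15:10–17:40.
Windows ≥ 20 min: 15:10–17:40.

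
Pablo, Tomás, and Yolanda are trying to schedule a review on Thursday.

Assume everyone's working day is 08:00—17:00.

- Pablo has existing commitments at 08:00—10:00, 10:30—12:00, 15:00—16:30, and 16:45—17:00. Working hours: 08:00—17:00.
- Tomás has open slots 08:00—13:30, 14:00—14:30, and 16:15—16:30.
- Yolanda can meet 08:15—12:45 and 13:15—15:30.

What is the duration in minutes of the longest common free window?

Pablo free within 08:00–17:00: 10:00–10:30, 12:00–15:00, 16:30–16:45.
Pablo ∩ Tomás: 10:00–10:30, 12:00–13:30, 14:00–14:30.
Pablo ∩ Tomás ∩ Yolanda: 10:00–10:30, 12:00–12:45, 13:15–13:30, 14:00–14:30.
Common window lengths: 30, 45, 15, 30 min; longest is 45.

45 minutes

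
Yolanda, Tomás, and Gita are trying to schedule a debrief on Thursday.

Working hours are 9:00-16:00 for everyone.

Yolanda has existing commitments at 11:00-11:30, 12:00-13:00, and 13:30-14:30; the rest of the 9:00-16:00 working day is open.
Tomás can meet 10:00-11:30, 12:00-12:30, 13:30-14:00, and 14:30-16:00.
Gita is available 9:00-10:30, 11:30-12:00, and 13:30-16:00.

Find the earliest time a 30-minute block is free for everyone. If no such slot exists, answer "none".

Yolanda free within 09:00–16:00: 09:00–11:00, 11:30–12:00, 13:00–13:30, 14:30–16:00.
Yolanda ∩ Tomás: 10:00–11:00, 14:30–16:00.
Yolanda ∩ Tomás ∩ Gita: 10:00–10:30, 14:30–16:00.
Windows ≥ 30 min: 10:00–10:30, 14:30–16:00.
Earliest such window starts at 10:00.

10:00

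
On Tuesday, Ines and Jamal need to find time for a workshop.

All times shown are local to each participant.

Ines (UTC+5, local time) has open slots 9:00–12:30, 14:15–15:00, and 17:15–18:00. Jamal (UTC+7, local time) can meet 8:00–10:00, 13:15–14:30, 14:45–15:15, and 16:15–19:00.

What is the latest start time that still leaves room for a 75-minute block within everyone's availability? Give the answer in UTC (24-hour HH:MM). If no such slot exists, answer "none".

06:15

Ines → UTC: 04:00–07:30, 09:15–10:00, 12:15–13:00.
Jamal → UTC: 01:00–03:00, 06:15–07:30, 07:45–08:15, 09:15–12:00.
Ines ∩ Jamal: 06:15–07:30, 09:15–10:00.
Windows ≥ 75 min: 06:15–07:30.
Latest start in the last window 06:15–07:30 is 07:30 − 75 min = 06:15.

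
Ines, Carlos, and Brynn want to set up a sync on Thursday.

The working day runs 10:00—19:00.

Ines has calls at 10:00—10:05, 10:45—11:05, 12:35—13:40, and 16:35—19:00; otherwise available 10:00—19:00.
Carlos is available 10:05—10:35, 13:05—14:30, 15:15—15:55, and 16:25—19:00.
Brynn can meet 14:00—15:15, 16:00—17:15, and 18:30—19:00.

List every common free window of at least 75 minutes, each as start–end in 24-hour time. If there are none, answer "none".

none

Ines free within 10:00–19:00: 10:05–10:45, 11:05–12:35, 13:40–16:35.
Ines ∩ Carlos: 10:05–10:35, 13:40–14:30, 15:15–15:55, 16:25–16:35.
Ines ∩ Carlos ∩ Brynn: 14:00–14:30, 16:25–16:35.
Windows ≥ 75 min: (none).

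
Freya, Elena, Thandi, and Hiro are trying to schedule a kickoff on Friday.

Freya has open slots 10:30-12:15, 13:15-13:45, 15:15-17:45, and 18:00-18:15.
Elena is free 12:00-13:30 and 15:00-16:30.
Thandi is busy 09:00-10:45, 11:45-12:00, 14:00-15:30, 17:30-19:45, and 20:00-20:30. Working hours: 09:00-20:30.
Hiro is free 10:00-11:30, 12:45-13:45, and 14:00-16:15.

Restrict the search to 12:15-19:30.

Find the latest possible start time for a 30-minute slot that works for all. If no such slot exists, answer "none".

Thandi free within 09:00–20:30: 10:45–11:45, 12:00–14:00, 15:30–17:30, 19:45–20:00.
Freya ∩ Elena: 12:00–12:15, 13:15–13:30, 15:15–16:30.
Freya ∩ Elena ∩ Thandi: 12:00–12:15, 13:15–13:30, 15:30–16:30.
Freya ∩ Elena ∩ Thandi ∩ Hiro: 13:15–13:30, 15:30–16:15.
Restricted to 12:15–19:30: 13:15–13:30, 15:30–16:15.
Windows ≥ 30 min: 15:30–16:15.
Latest start in the last window 15:30–16:15 is 16:15 − 30 min = 15:45.

15:45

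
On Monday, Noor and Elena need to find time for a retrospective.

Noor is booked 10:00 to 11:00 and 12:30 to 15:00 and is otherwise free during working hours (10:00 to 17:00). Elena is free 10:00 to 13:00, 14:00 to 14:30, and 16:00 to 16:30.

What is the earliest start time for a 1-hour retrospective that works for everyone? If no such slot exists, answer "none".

Noor free within 10:00–17:00: 11:00–12:30, 15:00–17:00.
Noor ∩ Elena: 11:00–12:30, 16:00–16:30.
Windows ≥ 60 min: 11:00–12:30.
Earliest such window starts at 11:00.

11:00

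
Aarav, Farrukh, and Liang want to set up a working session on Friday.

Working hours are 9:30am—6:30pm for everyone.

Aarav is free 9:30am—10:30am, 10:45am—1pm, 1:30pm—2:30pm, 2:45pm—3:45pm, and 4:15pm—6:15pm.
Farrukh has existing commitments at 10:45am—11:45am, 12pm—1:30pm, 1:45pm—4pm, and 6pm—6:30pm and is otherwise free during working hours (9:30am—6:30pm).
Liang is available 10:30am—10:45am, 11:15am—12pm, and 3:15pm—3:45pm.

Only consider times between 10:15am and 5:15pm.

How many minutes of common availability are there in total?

15 minutes

Farrukh free within 09:30–18:30: 09:30–10:45, 11:45–12:00, 13:30–13:45, 16:00–18:00.
Aarav ∩ Farrukh: 09:30–10:30, 11:45–12:00, 13:30–13:45, 16:15–18:00.
Aarav ∩ Farrukh ∩ Liang: 11:45–12:00.
Restricted to 10:15–17:15: 11:45–12:00.
Total common minutes: 15.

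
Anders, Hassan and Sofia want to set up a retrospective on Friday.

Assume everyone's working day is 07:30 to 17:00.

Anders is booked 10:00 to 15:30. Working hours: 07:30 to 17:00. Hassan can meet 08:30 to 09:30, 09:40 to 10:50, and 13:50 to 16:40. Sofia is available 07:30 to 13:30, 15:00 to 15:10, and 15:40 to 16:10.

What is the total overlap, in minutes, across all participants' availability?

Anders free within 07:30–17:00: 07:30–10:00, 15:30–17:00.
Anders ∩ Hassan: 08:30–09:30, 09:40–10:00, 15:30–16:40.
Anders ∩ Hassan ∩ Sofia: 08:30–09:30, 09:40–10:00, 15:40–16:10.
Total common minutes: 60 + 20 + 30 = 110.

110 minutes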